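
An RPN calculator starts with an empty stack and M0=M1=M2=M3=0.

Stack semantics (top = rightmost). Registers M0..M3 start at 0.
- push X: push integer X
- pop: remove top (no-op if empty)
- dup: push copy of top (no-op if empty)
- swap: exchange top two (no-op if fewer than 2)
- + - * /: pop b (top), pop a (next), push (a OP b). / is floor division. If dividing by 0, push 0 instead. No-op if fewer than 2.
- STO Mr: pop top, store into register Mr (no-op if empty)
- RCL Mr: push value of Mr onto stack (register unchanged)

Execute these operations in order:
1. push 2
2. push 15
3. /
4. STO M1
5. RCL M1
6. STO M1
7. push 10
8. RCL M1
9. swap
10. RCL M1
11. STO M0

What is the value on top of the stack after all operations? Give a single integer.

After op 1 (push 2): stack=[2] mem=[0,0,0,0]
After op 2 (push 15): stack=[2,15] mem=[0,0,0,0]
After op 3 (/): stack=[0] mem=[0,0,0,0]
After op 4 (STO M1): stack=[empty] mem=[0,0,0,0]
After op 5 (RCL M1): stack=[0] mem=[0,0,0,0]
After op 6 (STO M1): stack=[empty] mem=[0,0,0,0]
After op 7 (push 10): stack=[10] mem=[0,0,0,0]
After op 8 (RCL M1): stack=[10,0] mem=[0,0,0,0]
After op 9 (swap): stack=[0,10] mem=[0,0,0,0]
After op 10 (RCL M1): stack=[0,10,0] mem=[0,0,0,0]
After op 11 (STO M0): stack=[0,10] mem=[0,0,0,0]

Answer: 10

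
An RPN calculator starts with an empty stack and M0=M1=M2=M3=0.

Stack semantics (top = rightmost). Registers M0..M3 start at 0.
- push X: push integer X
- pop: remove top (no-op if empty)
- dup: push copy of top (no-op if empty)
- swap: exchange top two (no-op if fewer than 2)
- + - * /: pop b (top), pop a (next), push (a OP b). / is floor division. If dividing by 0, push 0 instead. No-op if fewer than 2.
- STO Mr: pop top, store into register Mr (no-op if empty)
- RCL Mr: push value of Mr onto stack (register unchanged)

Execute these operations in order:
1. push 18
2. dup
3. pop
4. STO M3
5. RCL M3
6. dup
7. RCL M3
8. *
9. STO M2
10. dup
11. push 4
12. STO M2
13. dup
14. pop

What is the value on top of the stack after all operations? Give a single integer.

After op 1 (push 18): stack=[18] mem=[0,0,0,0]
After op 2 (dup): stack=[18,18] mem=[0,0,0,0]
After op 3 (pop): stack=[18] mem=[0,0,0,0]
After op 4 (STO M3): stack=[empty] mem=[0,0,0,18]
After op 5 (RCL M3): stack=[18] mem=[0,0,0,18]
After op 6 (dup): stack=[18,18] mem=[0,0,0,18]
After op 7 (RCL M3): stack=[18,18,18] mem=[0,0,0,18]
After op 8 (*): stack=[18,324] mem=[0,0,0,18]
After op 9 (STO M2): stack=[18] mem=[0,0,324,18]
After op 10 (dup): stack=[18,18] mem=[0,0,324,18]
After op 11 (push 4): stack=[18,18,4] mem=[0,0,324,18]
After op 12 (STO M2): stack=[18,18] mem=[0,0,4,18]
After op 13 (dup): stack=[18,18,18] mem=[0,0,4,18]
After op 14 (pop): stack=[18,18] mem=[0,0,4,18]

Answer: 18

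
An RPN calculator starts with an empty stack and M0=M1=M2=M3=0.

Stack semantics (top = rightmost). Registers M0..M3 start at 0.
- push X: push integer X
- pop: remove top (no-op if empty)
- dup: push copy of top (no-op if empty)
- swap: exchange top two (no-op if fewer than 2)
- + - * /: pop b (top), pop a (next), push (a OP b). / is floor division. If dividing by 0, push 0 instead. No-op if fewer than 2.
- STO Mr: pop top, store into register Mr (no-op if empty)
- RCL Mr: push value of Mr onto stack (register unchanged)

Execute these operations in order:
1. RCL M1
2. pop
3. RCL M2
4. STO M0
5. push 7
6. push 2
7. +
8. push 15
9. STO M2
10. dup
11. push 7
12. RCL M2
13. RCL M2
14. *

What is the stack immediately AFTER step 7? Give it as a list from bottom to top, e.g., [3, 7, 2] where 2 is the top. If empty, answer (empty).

After op 1 (RCL M1): stack=[0] mem=[0,0,0,0]
After op 2 (pop): stack=[empty] mem=[0,0,0,0]
After op 3 (RCL M2): stack=[0] mem=[0,0,0,0]
After op 4 (STO M0): stack=[empty] mem=[0,0,0,0]
After op 5 (push 7): stack=[7] mem=[0,0,0,0]
After op 6 (push 2): stack=[7,2] mem=[0,0,0,0]
After op 7 (+): stack=[9] mem=[0,0,0,0]

[9]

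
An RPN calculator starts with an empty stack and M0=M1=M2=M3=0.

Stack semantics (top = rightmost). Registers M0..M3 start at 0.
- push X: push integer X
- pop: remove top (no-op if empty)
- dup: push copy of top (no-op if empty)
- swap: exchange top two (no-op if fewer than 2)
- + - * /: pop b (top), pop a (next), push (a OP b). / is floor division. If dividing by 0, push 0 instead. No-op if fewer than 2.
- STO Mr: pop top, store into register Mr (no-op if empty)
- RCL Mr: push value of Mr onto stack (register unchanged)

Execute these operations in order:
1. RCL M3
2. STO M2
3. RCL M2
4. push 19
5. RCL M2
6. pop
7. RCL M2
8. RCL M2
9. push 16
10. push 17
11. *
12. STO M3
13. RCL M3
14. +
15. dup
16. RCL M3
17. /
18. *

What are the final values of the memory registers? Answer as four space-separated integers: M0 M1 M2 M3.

After op 1 (RCL M3): stack=[0] mem=[0,0,0,0]
After op 2 (STO M2): stack=[empty] mem=[0,0,0,0]
After op 3 (RCL M2): stack=[0] mem=[0,0,0,0]
After op 4 (push 19): stack=[0,19] mem=[0,0,0,0]
After op 5 (RCL M2): stack=[0,19,0] mem=[0,0,0,0]
After op 6 (pop): stack=[0,19] mem=[0,0,0,0]
After op 7 (RCL M2): stack=[0,19,0] mem=[0,0,0,0]
After op 8 (RCL M2): stack=[0,19,0,0] mem=[0,0,0,0]
After op 9 (push 16): stack=[0,19,0,0,16] mem=[0,0,0,0]
After op 10 (push 17): stack=[0,19,0,0,16,17] mem=[0,0,0,0]
After op 11 (*): stack=[0,19,0,0,272] mem=[0,0,0,0]
After op 12 (STO M3): stack=[0,19,0,0] mem=[0,0,0,272]
After op 13 (RCL M3): stack=[0,19,0,0,272] mem=[0,0,0,272]
After op 14 (+): stack=[0,19,0,272] mem=[0,0,0,272]
After op 15 (dup): stack=[0,19,0,272,272] mem=[0,0,0,272]
After op 16 (RCL M3): stack=[0,19,0,272,272,272] mem=[0,0,0,272]
After op 17 (/): stack=[0,19,0,272,1] mem=[0,0,0,272]
After op 18 (*): stack=[0,19,0,272] mem=[0,0,0,272]

Answer: 0 0 0 272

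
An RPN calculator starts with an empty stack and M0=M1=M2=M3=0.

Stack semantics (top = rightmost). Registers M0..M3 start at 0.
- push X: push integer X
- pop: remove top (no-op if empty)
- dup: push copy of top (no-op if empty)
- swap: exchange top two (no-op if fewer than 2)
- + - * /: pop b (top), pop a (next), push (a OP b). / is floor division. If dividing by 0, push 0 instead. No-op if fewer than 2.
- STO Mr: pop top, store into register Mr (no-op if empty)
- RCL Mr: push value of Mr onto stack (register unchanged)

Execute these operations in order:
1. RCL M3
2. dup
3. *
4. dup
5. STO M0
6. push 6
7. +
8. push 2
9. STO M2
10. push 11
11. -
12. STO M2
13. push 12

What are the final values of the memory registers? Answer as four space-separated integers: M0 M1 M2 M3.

Answer: 0 0 -5 0

Derivation:
After op 1 (RCL M3): stack=[0] mem=[0,0,0,0]
After op 2 (dup): stack=[0,0] mem=[0,0,0,0]
After op 3 (*): stack=[0] mem=[0,0,0,0]
After op 4 (dup): stack=[0,0] mem=[0,0,0,0]
After op 5 (STO M0): stack=[0] mem=[0,0,0,0]
After op 6 (push 6): stack=[0,6] mem=[0,0,0,0]
After op 7 (+): stack=[6] mem=[0,0,0,0]
After op 8 (push 2): stack=[6,2] mem=[0,0,0,0]
After op 9 (STO M2): stack=[6] mem=[0,0,2,0]
After op 10 (push 11): stack=[6,11] mem=[0,0,2,0]
After op 11 (-): stack=[-5] mem=[0,0,2,0]
After op 12 (STO M2): stack=[empty] mem=[0,0,-5,0]
After op 13 (push 12): stack=[12] mem=[0,0,-5,0]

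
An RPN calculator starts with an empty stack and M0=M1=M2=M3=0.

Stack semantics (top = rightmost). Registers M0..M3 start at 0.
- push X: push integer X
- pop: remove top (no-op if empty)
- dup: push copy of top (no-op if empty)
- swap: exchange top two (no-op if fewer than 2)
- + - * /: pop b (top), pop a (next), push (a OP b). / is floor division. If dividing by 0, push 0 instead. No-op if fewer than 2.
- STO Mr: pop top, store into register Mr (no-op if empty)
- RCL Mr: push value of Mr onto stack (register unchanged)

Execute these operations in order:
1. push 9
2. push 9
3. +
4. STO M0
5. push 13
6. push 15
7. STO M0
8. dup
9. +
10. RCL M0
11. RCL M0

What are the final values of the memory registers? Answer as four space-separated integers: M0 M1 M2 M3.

Answer: 15 0 0 0

Derivation:
After op 1 (push 9): stack=[9] mem=[0,0,0,0]
After op 2 (push 9): stack=[9,9] mem=[0,0,0,0]
After op 3 (+): stack=[18] mem=[0,0,0,0]
After op 4 (STO M0): stack=[empty] mem=[18,0,0,0]
After op 5 (push 13): stack=[13] mem=[18,0,0,0]
After op 6 (push 15): stack=[13,15] mem=[18,0,0,0]
After op 7 (STO M0): stack=[13] mem=[15,0,0,0]
After op 8 (dup): stack=[13,13] mem=[15,0,0,0]
After op 9 (+): stack=[26] mem=[15,0,0,0]
After op 10 (RCL M0): stack=[26,15] mem=[15,0,0,0]
After op 11 (RCL M0): stack=[26,15,15] mem=[15,0,0,0]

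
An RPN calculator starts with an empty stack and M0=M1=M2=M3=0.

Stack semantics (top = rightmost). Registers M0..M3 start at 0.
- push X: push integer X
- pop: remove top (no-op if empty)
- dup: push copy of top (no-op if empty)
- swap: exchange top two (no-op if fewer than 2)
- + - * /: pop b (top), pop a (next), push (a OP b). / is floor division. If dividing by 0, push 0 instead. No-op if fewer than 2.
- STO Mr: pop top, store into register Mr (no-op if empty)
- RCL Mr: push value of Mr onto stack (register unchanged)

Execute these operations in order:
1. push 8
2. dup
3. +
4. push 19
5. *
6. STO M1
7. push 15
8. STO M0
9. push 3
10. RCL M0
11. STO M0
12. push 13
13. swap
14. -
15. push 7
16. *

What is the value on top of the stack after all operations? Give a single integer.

After op 1 (push 8): stack=[8] mem=[0,0,0,0]
After op 2 (dup): stack=[8,8] mem=[0,0,0,0]
After op 3 (+): stack=[16] mem=[0,0,0,0]
After op 4 (push 19): stack=[16,19] mem=[0,0,0,0]
After op 5 (*): stack=[304] mem=[0,0,0,0]
After op 6 (STO M1): stack=[empty] mem=[0,304,0,0]
After op 7 (push 15): stack=[15] mem=[0,304,0,0]
After op 8 (STO M0): stack=[empty] mem=[15,304,0,0]
After op 9 (push 3): stack=[3] mem=[15,304,0,0]
After op 10 (RCL M0): stack=[3,15] mem=[15,304,0,0]
After op 11 (STO M0): stack=[3] mem=[15,304,0,0]
After op 12 (push 13): stack=[3,13] mem=[15,304,0,0]
After op 13 (swap): stack=[13,3] mem=[15,304,0,0]
After op 14 (-): stack=[10] mem=[15,304,0,0]
After op 15 (push 7): stack=[10,7] mem=[15,304,0,0]
After op 16 (*): stack=[70] mem=[15,304,0,0]

Answer: 70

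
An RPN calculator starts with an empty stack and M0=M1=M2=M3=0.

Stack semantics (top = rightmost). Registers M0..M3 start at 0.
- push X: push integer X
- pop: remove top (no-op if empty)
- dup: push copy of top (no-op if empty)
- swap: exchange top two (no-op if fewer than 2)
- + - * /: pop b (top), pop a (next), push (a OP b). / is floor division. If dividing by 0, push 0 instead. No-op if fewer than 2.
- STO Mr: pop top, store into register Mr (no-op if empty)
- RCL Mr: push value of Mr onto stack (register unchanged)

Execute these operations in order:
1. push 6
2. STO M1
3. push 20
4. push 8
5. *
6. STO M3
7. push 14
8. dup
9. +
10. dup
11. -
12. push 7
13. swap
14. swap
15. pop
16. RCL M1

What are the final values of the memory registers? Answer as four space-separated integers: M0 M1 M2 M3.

After op 1 (push 6): stack=[6] mem=[0,0,0,0]
After op 2 (STO M1): stack=[empty] mem=[0,6,0,0]
After op 3 (push 20): stack=[20] mem=[0,6,0,0]
After op 4 (push 8): stack=[20,8] mem=[0,6,0,0]
After op 5 (*): stack=[160] mem=[0,6,0,0]
After op 6 (STO M3): stack=[empty] mem=[0,6,0,160]
After op 7 (push 14): stack=[14] mem=[0,6,0,160]
After op 8 (dup): stack=[14,14] mem=[0,6,0,160]
After op 9 (+): stack=[28] mem=[0,6,0,160]
After op 10 (dup): stack=[28,28] mem=[0,6,0,160]
After op 11 (-): stack=[0] mem=[0,6,0,160]
After op 12 (push 7): stack=[0,7] mem=[0,6,0,160]
After op 13 (swap): stack=[7,0] mem=[0,6,0,160]
After op 14 (swap): stack=[0,7] mem=[0,6,0,160]
After op 15 (pop): stack=[0] mem=[0,6,0,160]
After op 16 (RCL M1): stack=[0,6] mem=[0,6,0,160]

Answer: 0 6 0 160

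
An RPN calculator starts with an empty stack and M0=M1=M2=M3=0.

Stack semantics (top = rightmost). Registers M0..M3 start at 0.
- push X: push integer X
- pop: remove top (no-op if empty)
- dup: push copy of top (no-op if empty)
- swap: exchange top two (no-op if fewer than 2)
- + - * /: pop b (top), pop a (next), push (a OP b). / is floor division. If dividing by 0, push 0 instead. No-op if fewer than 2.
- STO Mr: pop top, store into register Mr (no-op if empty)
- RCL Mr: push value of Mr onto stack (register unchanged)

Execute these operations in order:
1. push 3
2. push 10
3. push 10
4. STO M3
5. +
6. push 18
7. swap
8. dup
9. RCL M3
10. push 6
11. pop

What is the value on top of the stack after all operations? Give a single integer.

After op 1 (push 3): stack=[3] mem=[0,0,0,0]
After op 2 (push 10): stack=[3,10] mem=[0,0,0,0]
After op 3 (push 10): stack=[3,10,10] mem=[0,0,0,0]
After op 4 (STO M3): stack=[3,10] mem=[0,0,0,10]
After op 5 (+): stack=[13] mem=[0,0,0,10]
After op 6 (push 18): stack=[13,18] mem=[0,0,0,10]
After op 7 (swap): stack=[18,13] mem=[0,0,0,10]
After op 8 (dup): stack=[18,13,13] mem=[0,0,0,10]
After op 9 (RCL M3): stack=[18,13,13,10] mem=[0,0,0,10]
After op 10 (push 6): stack=[18,13,13,10,6] mem=[0,0,0,10]
After op 11 (pop): stack=[18,13,13,10] mem=[0,0,0,10]

Answer: 10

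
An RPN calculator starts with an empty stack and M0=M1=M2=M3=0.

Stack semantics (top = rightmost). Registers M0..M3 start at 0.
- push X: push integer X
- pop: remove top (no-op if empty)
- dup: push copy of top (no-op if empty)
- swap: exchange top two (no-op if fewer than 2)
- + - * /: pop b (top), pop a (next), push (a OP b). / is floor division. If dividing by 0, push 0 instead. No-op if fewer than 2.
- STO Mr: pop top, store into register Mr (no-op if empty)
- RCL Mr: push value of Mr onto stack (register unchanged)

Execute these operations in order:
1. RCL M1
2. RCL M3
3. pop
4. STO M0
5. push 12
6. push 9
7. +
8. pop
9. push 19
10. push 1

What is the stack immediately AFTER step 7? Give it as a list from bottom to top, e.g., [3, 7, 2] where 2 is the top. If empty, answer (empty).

After op 1 (RCL M1): stack=[0] mem=[0,0,0,0]
After op 2 (RCL M3): stack=[0,0] mem=[0,0,0,0]
After op 3 (pop): stack=[0] mem=[0,0,0,0]
After op 4 (STO M0): stack=[empty] mem=[0,0,0,0]
After op 5 (push 12): stack=[12] mem=[0,0,0,0]
After op 6 (push 9): stack=[12,9] mem=[0,0,0,0]
After op 7 (+): stack=[21] mem=[0,0,0,0]

[21]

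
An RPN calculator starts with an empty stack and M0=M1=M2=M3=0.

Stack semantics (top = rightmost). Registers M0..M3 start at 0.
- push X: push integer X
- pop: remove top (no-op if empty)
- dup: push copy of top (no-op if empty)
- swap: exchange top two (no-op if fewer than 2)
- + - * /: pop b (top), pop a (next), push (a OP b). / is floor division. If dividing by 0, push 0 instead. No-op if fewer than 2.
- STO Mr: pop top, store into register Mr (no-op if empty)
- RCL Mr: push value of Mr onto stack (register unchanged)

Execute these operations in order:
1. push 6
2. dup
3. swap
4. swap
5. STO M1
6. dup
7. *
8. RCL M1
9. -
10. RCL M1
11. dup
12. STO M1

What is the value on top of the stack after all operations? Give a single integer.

After op 1 (push 6): stack=[6] mem=[0,0,0,0]
After op 2 (dup): stack=[6,6] mem=[0,0,0,0]
After op 3 (swap): stack=[6,6] mem=[0,0,0,0]
After op 4 (swap): stack=[6,6] mem=[0,0,0,0]
After op 5 (STO M1): stack=[6] mem=[0,6,0,0]
After op 6 (dup): stack=[6,6] mem=[0,6,0,0]
After op 7 (*): stack=[36] mem=[0,6,0,0]
After op 8 (RCL M1): stack=[36,6] mem=[0,6,0,0]
After op 9 (-): stack=[30] mem=[0,6,0,0]
After op 10 (RCL M1): stack=[30,6] mem=[0,6,0,0]
After op 11 (dup): stack=[30,6,6] mem=[0,6,0,0]
After op 12 (STO M1): stack=[30,6] mem=[0,6,0,0]

Answer: 6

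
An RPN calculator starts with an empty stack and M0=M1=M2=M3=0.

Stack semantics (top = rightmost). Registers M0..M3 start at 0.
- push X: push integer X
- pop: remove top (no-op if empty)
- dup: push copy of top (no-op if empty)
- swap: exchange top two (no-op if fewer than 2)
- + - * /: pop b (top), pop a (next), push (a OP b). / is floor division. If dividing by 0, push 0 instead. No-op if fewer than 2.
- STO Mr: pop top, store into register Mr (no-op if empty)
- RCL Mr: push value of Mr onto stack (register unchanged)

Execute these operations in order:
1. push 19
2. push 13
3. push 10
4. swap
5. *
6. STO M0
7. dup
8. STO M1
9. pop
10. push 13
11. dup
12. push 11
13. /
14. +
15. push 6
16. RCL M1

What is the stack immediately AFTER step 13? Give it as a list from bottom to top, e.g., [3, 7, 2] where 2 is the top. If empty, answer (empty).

After op 1 (push 19): stack=[19] mem=[0,0,0,0]
After op 2 (push 13): stack=[19,13] mem=[0,0,0,0]
After op 3 (push 10): stack=[19,13,10] mem=[0,0,0,0]
After op 4 (swap): stack=[19,10,13] mem=[0,0,0,0]
After op 5 (*): stack=[19,130] mem=[0,0,0,0]
After op 6 (STO M0): stack=[19] mem=[130,0,0,0]
After op 7 (dup): stack=[19,19] mem=[130,0,0,0]
After op 8 (STO M1): stack=[19] mem=[130,19,0,0]
After op 9 (pop): stack=[empty] mem=[130,19,0,0]
After op 10 (push 13): stack=[13] mem=[130,19,0,0]
After op 11 (dup): stack=[13,13] mem=[130,19,0,0]
After op 12 (push 11): stack=[13,13,11] mem=[130,19,0,0]
After op 13 (/): stack=[13,1] mem=[130,19,0,0]

[13, 1]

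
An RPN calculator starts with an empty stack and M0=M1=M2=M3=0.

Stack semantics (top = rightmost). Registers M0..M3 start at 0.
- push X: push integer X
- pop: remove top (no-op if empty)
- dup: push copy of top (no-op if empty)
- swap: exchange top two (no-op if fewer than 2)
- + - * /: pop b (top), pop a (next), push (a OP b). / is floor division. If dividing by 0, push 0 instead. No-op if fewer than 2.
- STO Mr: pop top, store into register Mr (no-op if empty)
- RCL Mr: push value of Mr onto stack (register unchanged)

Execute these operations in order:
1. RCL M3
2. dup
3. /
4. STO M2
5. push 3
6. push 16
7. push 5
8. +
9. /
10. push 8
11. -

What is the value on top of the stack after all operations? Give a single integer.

After op 1 (RCL M3): stack=[0] mem=[0,0,0,0]
After op 2 (dup): stack=[0,0] mem=[0,0,0,0]
After op 3 (/): stack=[0] mem=[0,0,0,0]
After op 4 (STO M2): stack=[empty] mem=[0,0,0,0]
After op 5 (push 3): stack=[3] mem=[0,0,0,0]
After op 6 (push 16): stack=[3,16] mem=[0,0,0,0]
After op 7 (push 5): stack=[3,16,5] mem=[0,0,0,0]
After op 8 (+): stack=[3,21] mem=[0,0,0,0]
After op 9 (/): stack=[0] mem=[0,0,0,0]
After op 10 (push 8): stack=[0,8] mem=[0,0,0,0]
After op 11 (-): stack=[-8] mem=[0,0,0,0]

Answer: -8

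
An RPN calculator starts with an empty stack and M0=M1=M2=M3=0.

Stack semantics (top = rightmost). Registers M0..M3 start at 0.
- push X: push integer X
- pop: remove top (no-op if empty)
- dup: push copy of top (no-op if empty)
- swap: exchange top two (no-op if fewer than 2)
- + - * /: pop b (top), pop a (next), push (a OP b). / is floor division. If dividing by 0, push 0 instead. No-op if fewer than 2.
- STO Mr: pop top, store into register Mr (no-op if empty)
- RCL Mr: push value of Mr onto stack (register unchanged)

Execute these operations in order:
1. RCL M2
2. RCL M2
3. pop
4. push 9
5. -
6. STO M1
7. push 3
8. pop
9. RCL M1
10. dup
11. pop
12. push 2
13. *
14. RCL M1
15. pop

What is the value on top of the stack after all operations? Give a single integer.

Answer: -18

Derivation:
After op 1 (RCL M2): stack=[0] mem=[0,0,0,0]
After op 2 (RCL M2): stack=[0,0] mem=[0,0,0,0]
After op 3 (pop): stack=[0] mem=[0,0,0,0]
After op 4 (push 9): stack=[0,9] mem=[0,0,0,0]
After op 5 (-): stack=[-9] mem=[0,0,0,0]
After op 6 (STO M1): stack=[empty] mem=[0,-9,0,0]
After op 7 (push 3): stack=[3] mem=[0,-9,0,0]
After op 8 (pop): stack=[empty] mem=[0,-9,0,0]
After op 9 (RCL M1): stack=[-9] mem=[0,-9,0,0]
After op 10 (dup): stack=[-9,-9] mem=[0,-9,0,0]
After op 11 (pop): stack=[-9] mem=[0,-9,0,0]
After op 12 (push 2): stack=[-9,2] mem=[0,-9,0,0]
After op 13 (*): stack=[-18] mem=[0,-9,0,0]
After op 14 (RCL M1): stack=[-18,-9] mem=[0,-9,0,0]
After op 15 (pop): stack=[-18] mem=[0,-9,0,0]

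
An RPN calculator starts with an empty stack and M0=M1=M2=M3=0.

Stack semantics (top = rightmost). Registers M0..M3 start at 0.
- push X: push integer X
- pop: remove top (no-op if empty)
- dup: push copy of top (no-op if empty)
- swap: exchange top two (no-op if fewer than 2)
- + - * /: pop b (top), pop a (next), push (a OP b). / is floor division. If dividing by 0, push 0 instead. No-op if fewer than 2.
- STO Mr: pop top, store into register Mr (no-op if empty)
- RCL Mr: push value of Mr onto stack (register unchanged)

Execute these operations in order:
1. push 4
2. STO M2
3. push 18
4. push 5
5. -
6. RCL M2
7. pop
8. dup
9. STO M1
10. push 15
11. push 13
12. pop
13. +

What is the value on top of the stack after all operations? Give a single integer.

Answer: 28

Derivation:
After op 1 (push 4): stack=[4] mem=[0,0,0,0]
After op 2 (STO M2): stack=[empty] mem=[0,0,4,0]
After op 3 (push 18): stack=[18] mem=[0,0,4,0]
After op 4 (push 5): stack=[18,5] mem=[0,0,4,0]
After op 5 (-): stack=[13] mem=[0,0,4,0]
After op 6 (RCL M2): stack=[13,4] mem=[0,0,4,0]
After op 7 (pop): stack=[13] mem=[0,0,4,0]
After op 8 (dup): stack=[13,13] mem=[0,0,4,0]
After op 9 (STO M1): stack=[13] mem=[0,13,4,0]
After op 10 (push 15): stack=[13,15] mem=[0,13,4,0]
After op 11 (push 13): stack=[13,15,13] mem=[0,13,4,0]
After op 12 (pop): stack=[13,15] mem=[0,13,4,0]
After op 13 (+): stack=[28] mem=[0,13,4,0]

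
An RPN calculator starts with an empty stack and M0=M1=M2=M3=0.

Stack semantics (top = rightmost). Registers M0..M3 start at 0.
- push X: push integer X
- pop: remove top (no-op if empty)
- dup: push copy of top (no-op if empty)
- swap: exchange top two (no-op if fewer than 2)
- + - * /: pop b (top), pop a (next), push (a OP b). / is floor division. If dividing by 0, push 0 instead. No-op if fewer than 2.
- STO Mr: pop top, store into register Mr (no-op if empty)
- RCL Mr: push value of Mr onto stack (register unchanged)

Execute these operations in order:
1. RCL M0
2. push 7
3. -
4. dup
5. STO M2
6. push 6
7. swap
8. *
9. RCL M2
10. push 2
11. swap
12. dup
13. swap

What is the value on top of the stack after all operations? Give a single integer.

After op 1 (RCL M0): stack=[0] mem=[0,0,0,0]
After op 2 (push 7): stack=[0,7] mem=[0,0,0,0]
After op 3 (-): stack=[-7] mem=[0,0,0,0]
After op 4 (dup): stack=[-7,-7] mem=[0,0,0,0]
After op 5 (STO M2): stack=[-7] mem=[0,0,-7,0]
After op 6 (push 6): stack=[-7,6] mem=[0,0,-7,0]
After op 7 (swap): stack=[6,-7] mem=[0,0,-7,0]
After op 8 (*): stack=[-42] mem=[0,0,-7,0]
After op 9 (RCL M2): stack=[-42,-7] mem=[0,0,-7,0]
After op 10 (push 2): stack=[-42,-7,2] mem=[0,0,-7,0]
After op 11 (swap): stack=[-42,2,-7] mem=[0,0,-7,0]
After op 12 (dup): stack=[-42,2,-7,-7] mem=[0,0,-7,0]
After op 13 (swap): stack=[-42,2,-7,-7] mem=[0,0,-7,0]

Answer: -7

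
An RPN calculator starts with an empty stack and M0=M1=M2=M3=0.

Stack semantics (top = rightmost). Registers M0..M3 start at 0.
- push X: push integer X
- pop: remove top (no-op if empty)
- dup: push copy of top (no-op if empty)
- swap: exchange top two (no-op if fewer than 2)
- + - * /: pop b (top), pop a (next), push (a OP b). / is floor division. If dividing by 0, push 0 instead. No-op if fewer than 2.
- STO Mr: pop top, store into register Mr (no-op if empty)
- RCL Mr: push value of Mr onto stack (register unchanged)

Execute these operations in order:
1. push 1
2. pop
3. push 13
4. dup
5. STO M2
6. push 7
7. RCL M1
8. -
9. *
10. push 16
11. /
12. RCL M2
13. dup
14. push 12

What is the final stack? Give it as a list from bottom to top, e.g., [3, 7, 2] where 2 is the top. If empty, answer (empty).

Answer: [5, 13, 13, 12]

Derivation:
After op 1 (push 1): stack=[1] mem=[0,0,0,0]
After op 2 (pop): stack=[empty] mem=[0,0,0,0]
After op 3 (push 13): stack=[13] mem=[0,0,0,0]
After op 4 (dup): stack=[13,13] mem=[0,0,0,0]
After op 5 (STO M2): stack=[13] mem=[0,0,13,0]
After op 6 (push 7): stack=[13,7] mem=[0,0,13,0]
After op 7 (RCL M1): stack=[13,7,0] mem=[0,0,13,0]
After op 8 (-): stack=[13,7] mem=[0,0,13,0]
After op 9 (*): stack=[91] mem=[0,0,13,0]
After op 10 (push 16): stack=[91,16] mem=[0,0,13,0]
After op 11 (/): stack=[5] mem=[0,0,13,0]
After op 12 (RCL M2): stack=[5,13] mem=[0,0,13,0]
After op 13 (dup): stack=[5,13,13] mem=[0,0,13,0]
After op 14 (push 12): stack=[5,13,13,12] mem=[0,0,13,0]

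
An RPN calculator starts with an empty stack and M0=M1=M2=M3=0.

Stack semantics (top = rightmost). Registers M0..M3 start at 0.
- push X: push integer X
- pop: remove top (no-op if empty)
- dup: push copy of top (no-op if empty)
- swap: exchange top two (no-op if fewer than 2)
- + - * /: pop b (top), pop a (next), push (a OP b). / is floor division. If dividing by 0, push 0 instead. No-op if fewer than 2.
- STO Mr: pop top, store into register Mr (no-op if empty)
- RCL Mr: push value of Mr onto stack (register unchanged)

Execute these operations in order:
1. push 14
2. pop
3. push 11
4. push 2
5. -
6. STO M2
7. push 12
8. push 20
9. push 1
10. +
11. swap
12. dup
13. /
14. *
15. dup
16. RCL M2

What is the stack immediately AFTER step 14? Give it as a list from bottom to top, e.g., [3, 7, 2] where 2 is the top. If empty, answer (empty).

After op 1 (push 14): stack=[14] mem=[0,0,0,0]
After op 2 (pop): stack=[empty] mem=[0,0,0,0]
After op 3 (push 11): stack=[11] mem=[0,0,0,0]
After op 4 (push 2): stack=[11,2] mem=[0,0,0,0]
After op 5 (-): stack=[9] mem=[0,0,0,0]
After op 6 (STO M2): stack=[empty] mem=[0,0,9,0]
After op 7 (push 12): stack=[12] mem=[0,0,9,0]
After op 8 (push 20): stack=[12,20] mem=[0,0,9,0]
After op 9 (push 1): stack=[12,20,1] mem=[0,0,9,0]
After op 10 (+): stack=[12,21] mem=[0,0,9,0]
After op 11 (swap): stack=[21,12] mem=[0,0,9,0]
After op 12 (dup): stack=[21,12,12] mem=[0,0,9,0]
After op 13 (/): stack=[21,1] mem=[0,0,9,0]
After op 14 (*): stack=[21] mem=[0,0,9,0]

[21]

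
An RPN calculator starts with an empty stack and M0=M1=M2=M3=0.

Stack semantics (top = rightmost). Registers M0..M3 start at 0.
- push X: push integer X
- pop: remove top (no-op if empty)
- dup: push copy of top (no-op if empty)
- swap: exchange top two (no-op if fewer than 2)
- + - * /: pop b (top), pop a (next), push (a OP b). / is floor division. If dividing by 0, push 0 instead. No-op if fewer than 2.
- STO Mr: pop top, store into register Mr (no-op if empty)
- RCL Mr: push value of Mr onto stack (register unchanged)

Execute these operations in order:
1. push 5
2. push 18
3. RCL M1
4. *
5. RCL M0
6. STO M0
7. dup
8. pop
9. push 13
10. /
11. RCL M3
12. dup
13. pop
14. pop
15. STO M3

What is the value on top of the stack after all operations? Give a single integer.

After op 1 (push 5): stack=[5] mem=[0,0,0,0]
After op 2 (push 18): stack=[5,18] mem=[0,0,0,0]
After op 3 (RCL M1): stack=[5,18,0] mem=[0,0,0,0]
After op 4 (*): stack=[5,0] mem=[0,0,0,0]
After op 5 (RCL M0): stack=[5,0,0] mem=[0,0,0,0]
After op 6 (STO M0): stack=[5,0] mem=[0,0,0,0]
After op 7 (dup): stack=[5,0,0] mem=[0,0,0,0]
After op 8 (pop): stack=[5,0] mem=[0,0,0,0]
After op 9 (push 13): stack=[5,0,13] mem=[0,0,0,0]
After op 10 (/): stack=[5,0] mem=[0,0,0,0]
After op 11 (RCL M3): stack=[5,0,0] mem=[0,0,0,0]
After op 12 (dup): stack=[5,0,0,0] mem=[0,0,0,0]
After op 13 (pop): stack=[5,0,0] mem=[0,0,0,0]
After op 14 (pop): stack=[5,0] mem=[0,0,0,0]
After op 15 (STO M3): stack=[5] mem=[0,0,0,0]

Answer: 5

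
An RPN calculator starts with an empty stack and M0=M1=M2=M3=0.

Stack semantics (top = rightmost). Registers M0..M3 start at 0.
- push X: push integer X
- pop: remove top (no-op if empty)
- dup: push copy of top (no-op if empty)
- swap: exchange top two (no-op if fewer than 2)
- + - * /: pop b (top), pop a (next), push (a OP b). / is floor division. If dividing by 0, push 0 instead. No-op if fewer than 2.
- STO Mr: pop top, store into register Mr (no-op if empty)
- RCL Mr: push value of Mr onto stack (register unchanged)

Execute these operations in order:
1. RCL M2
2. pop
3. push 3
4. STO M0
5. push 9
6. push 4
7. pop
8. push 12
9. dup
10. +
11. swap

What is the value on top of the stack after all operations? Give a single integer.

Answer: 9

Derivation:
After op 1 (RCL M2): stack=[0] mem=[0,0,0,0]
After op 2 (pop): stack=[empty] mem=[0,0,0,0]
After op 3 (push 3): stack=[3] mem=[0,0,0,0]
After op 4 (STO M0): stack=[empty] mem=[3,0,0,0]
After op 5 (push 9): stack=[9] mem=[3,0,0,0]
After op 6 (push 4): stack=[9,4] mem=[3,0,0,0]
After op 7 (pop): stack=[9] mem=[3,0,0,0]
After op 8 (push 12): stack=[9,12] mem=[3,0,0,0]
After op 9 (dup): stack=[9,12,12] mem=[3,0,0,0]
After op 10 (+): stack=[9,24] mem=[3,0,0,0]
After op 11 (swap): stack=[24,9] mem=[3,0,0,0]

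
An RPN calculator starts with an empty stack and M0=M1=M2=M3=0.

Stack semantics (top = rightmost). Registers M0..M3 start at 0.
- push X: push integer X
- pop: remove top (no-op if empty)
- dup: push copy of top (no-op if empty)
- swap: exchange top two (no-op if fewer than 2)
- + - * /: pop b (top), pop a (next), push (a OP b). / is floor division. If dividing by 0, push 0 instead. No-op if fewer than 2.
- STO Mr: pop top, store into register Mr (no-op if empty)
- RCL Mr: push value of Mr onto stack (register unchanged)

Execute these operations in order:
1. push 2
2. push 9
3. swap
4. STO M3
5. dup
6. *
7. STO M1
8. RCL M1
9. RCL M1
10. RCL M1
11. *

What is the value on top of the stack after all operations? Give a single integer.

After op 1 (push 2): stack=[2] mem=[0,0,0,0]
After op 2 (push 9): stack=[2,9] mem=[0,0,0,0]
After op 3 (swap): stack=[9,2] mem=[0,0,0,0]
After op 4 (STO M3): stack=[9] mem=[0,0,0,2]
After op 5 (dup): stack=[9,9] mem=[0,0,0,2]
After op 6 (*): stack=[81] mem=[0,0,0,2]
After op 7 (STO M1): stack=[empty] mem=[0,81,0,2]
After op 8 (RCL M1): stack=[81] mem=[0,81,0,2]
After op 9 (RCL M1): stack=[81,81] mem=[0,81,0,2]
After op 10 (RCL M1): stack=[81,81,81] mem=[0,81,0,2]
After op 11 (*): stack=[81,6561] mem=[0,81,0,2]

Answer: 6561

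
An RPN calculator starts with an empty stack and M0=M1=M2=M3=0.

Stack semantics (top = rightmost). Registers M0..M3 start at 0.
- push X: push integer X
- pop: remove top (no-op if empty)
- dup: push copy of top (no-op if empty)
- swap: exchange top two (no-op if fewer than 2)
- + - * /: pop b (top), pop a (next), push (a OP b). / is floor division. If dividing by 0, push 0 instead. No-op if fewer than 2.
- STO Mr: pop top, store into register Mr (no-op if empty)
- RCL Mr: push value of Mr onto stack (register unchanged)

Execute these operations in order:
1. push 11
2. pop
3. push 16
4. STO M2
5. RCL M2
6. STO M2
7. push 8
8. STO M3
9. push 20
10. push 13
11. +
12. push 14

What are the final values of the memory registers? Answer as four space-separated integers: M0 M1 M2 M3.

Answer: 0 0 16 8

Derivation:
After op 1 (push 11): stack=[11] mem=[0,0,0,0]
After op 2 (pop): stack=[empty] mem=[0,0,0,0]
After op 3 (push 16): stack=[16] mem=[0,0,0,0]
After op 4 (STO M2): stack=[empty] mem=[0,0,16,0]
After op 5 (RCL M2): stack=[16] mem=[0,0,16,0]
After op 6 (STO M2): stack=[empty] mem=[0,0,16,0]
After op 7 (push 8): stack=[8] mem=[0,0,16,0]
After op 8 (STO M3): stack=[empty] mem=[0,0,16,8]
After op 9 (push 20): stack=[20] mem=[0,0,16,8]
After op 10 (push 13): stack=[20,13] mem=[0,0,16,8]
After op 11 (+): stack=[33] mem=[0,0,16,8]
After op 12 (push 14): stack=[33,14] mem=[0,0,16,8]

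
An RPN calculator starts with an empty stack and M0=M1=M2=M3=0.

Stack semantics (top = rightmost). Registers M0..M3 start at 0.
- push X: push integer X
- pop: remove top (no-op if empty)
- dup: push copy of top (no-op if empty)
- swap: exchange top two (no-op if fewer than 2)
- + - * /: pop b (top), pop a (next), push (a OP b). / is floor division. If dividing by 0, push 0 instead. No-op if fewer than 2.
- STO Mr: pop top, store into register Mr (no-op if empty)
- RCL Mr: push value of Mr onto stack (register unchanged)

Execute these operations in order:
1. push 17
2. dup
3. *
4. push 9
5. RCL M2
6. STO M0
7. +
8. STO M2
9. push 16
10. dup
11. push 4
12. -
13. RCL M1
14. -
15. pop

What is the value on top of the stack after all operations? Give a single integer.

Answer: 16

Derivation:
After op 1 (push 17): stack=[17] mem=[0,0,0,0]
After op 2 (dup): stack=[17,17] mem=[0,0,0,0]
After op 3 (*): stack=[289] mem=[0,0,0,0]
After op 4 (push 9): stack=[289,9] mem=[0,0,0,0]
After op 5 (RCL M2): stack=[289,9,0] mem=[0,0,0,0]
After op 6 (STO M0): stack=[289,9] mem=[0,0,0,0]
After op 7 (+): stack=[298] mem=[0,0,0,0]
After op 8 (STO M2): stack=[empty] mem=[0,0,298,0]
After op 9 (push 16): stack=[16] mem=[0,0,298,0]
After op 10 (dup): stack=[16,16] mem=[0,0,298,0]
After op 11 (push 4): stack=[16,16,4] mem=[0,0,298,0]
After op 12 (-): stack=[16,12] mem=[0,0,298,0]
After op 13 (RCL M1): stack=[16,12,0] mem=[0,0,298,0]
After op 14 (-): stack=[16,12] mem=[0,0,298,0]
After op 15 (pop): stack=[16] mem=[0,0,298,0]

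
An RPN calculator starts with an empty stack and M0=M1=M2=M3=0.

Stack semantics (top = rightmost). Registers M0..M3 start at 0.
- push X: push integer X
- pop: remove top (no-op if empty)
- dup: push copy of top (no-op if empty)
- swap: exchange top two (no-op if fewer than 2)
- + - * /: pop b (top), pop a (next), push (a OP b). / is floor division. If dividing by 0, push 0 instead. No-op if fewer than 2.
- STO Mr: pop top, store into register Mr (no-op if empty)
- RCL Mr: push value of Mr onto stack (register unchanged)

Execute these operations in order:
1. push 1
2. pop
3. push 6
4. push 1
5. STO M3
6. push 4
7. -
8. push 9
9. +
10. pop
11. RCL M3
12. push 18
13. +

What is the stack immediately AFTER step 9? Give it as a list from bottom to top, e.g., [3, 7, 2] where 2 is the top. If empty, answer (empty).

After op 1 (push 1): stack=[1] mem=[0,0,0,0]
After op 2 (pop): stack=[empty] mem=[0,0,0,0]
After op 3 (push 6): stack=[6] mem=[0,0,0,0]
After op 4 (push 1): stack=[6,1] mem=[0,0,0,0]
After op 5 (STO M3): stack=[6] mem=[0,0,0,1]
After op 6 (push 4): stack=[6,4] mem=[0,0,0,1]
After op 7 (-): stack=[2] mem=[0,0,0,1]
After op 8 (push 9): stack=[2,9] mem=[0,0,0,1]
After op 9 (+): stack=[11] mem=[0,0,0,1]

[11]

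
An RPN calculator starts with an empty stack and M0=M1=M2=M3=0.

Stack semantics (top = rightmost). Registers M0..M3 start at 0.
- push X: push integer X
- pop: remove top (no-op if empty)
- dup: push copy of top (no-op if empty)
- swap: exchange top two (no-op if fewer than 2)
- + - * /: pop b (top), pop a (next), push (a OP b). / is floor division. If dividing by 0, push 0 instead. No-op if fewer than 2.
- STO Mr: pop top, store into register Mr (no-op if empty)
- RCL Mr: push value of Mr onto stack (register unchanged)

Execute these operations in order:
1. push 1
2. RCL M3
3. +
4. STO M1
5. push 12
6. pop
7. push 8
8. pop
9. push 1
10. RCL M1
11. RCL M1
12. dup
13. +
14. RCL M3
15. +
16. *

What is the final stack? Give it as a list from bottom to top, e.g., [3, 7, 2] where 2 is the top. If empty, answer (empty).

After op 1 (push 1): stack=[1] mem=[0,0,0,0]
After op 2 (RCL M3): stack=[1,0] mem=[0,0,0,0]
After op 3 (+): stack=[1] mem=[0,0,0,0]
After op 4 (STO M1): stack=[empty] mem=[0,1,0,0]
After op 5 (push 12): stack=[12] mem=[0,1,0,0]
After op 6 (pop): stack=[empty] mem=[0,1,0,0]
After op 7 (push 8): stack=[8] mem=[0,1,0,0]
After op 8 (pop): stack=[empty] mem=[0,1,0,0]
After op 9 (push 1): stack=[1] mem=[0,1,0,0]
After op 10 (RCL M1): stack=[1,1] mem=[0,1,0,0]
After op 11 (RCL M1): stack=[1,1,1] mem=[0,1,0,0]
After op 12 (dup): stack=[1,1,1,1] mem=[0,1,0,0]
After op 13 (+): stack=[1,1,2] mem=[0,1,0,0]
After op 14 (RCL M3): stack=[1,1,2,0] mem=[0,1,0,0]
After op 15 (+): stack=[1,1,2] mem=[0,1,0,0]
After op 16 (*): stack=[1,2] mem=[0,1,0,0]

Answer: [1, 2]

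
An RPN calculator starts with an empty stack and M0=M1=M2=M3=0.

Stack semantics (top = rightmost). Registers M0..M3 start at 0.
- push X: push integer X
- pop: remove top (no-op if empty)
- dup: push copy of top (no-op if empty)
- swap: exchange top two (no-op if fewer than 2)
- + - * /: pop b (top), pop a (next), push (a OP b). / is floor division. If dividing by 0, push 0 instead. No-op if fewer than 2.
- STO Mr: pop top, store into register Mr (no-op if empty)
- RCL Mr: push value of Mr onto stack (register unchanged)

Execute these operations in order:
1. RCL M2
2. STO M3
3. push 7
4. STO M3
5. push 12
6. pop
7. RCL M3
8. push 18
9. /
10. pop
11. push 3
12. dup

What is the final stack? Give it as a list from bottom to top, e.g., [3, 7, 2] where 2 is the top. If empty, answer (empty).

After op 1 (RCL M2): stack=[0] mem=[0,0,0,0]
After op 2 (STO M3): stack=[empty] mem=[0,0,0,0]
After op 3 (push 7): stack=[7] mem=[0,0,0,0]
After op 4 (STO M3): stack=[empty] mem=[0,0,0,7]
After op 5 (push 12): stack=[12] mem=[0,0,0,7]
After op 6 (pop): stack=[empty] mem=[0,0,0,7]
After op 7 (RCL M3): stack=[7] mem=[0,0,0,7]
After op 8 (push 18): stack=[7,18] mem=[0,0,0,7]
After op 9 (/): stack=[0] mem=[0,0,0,7]
After op 10 (pop): stack=[empty] mem=[0,0,0,7]
After op 11 (push 3): stack=[3] mem=[0,0,0,7]
After op 12 (dup): stack=[3,3] mem=[0,0,0,7]

Answer: [3, 3]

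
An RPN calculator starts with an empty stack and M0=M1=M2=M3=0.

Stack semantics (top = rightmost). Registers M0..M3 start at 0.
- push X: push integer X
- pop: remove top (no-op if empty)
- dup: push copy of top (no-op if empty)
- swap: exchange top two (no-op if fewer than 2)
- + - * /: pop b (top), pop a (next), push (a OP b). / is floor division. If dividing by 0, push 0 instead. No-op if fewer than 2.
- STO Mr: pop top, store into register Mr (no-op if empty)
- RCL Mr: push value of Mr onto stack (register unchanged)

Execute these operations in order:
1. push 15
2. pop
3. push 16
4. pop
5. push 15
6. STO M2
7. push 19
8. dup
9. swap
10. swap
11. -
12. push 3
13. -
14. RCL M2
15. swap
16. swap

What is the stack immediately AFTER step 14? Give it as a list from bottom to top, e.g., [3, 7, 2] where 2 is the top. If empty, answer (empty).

After op 1 (push 15): stack=[15] mem=[0,0,0,0]
After op 2 (pop): stack=[empty] mem=[0,0,0,0]
After op 3 (push 16): stack=[16] mem=[0,0,0,0]
After op 4 (pop): stack=[empty] mem=[0,0,0,0]
After op 5 (push 15): stack=[15] mem=[0,0,0,0]
After op 6 (STO M2): stack=[empty] mem=[0,0,15,0]
After op 7 (push 19): stack=[19] mem=[0,0,15,0]
After op 8 (dup): stack=[19,19] mem=[0,0,15,0]
After op 9 (swap): stack=[19,19] mem=[0,0,15,0]
After op 10 (swap): stack=[19,19] mem=[0,0,15,0]
After op 11 (-): stack=[0] mem=[0,0,15,0]
After op 12 (push 3): stack=[0,3] mem=[0,0,15,0]
After op 13 (-): stack=[-3] mem=[0,0,15,0]
After op 14 (RCL M2): stack=[-3,15] mem=[0,0,15,0]

[-3, 15]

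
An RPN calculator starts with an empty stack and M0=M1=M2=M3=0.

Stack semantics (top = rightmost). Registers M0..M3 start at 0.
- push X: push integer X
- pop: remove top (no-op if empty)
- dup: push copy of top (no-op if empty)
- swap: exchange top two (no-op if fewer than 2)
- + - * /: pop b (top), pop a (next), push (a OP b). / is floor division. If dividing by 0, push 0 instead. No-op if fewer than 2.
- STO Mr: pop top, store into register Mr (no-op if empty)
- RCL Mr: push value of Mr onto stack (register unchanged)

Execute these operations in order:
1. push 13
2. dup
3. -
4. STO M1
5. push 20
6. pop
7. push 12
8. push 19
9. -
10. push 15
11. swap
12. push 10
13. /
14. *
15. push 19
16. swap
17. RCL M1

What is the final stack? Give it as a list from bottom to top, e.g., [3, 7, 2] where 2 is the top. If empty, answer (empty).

After op 1 (push 13): stack=[13] mem=[0,0,0,0]
After op 2 (dup): stack=[13,13] mem=[0,0,0,0]
After op 3 (-): stack=[0] mem=[0,0,0,0]
After op 4 (STO M1): stack=[empty] mem=[0,0,0,0]
After op 5 (push 20): stack=[20] mem=[0,0,0,0]
After op 6 (pop): stack=[empty] mem=[0,0,0,0]
After op 7 (push 12): stack=[12] mem=[0,0,0,0]
After op 8 (push 19): stack=[12,19] mem=[0,0,0,0]
After op 9 (-): stack=[-7] mem=[0,0,0,0]
After op 10 (push 15): stack=[-7,15] mem=[0,0,0,0]
After op 11 (swap): stack=[15,-7] mem=[0,0,0,0]
After op 12 (push 10): stack=[15,-7,10] mem=[0,0,0,0]
After op 13 (/): stack=[15,-1] mem=[0,0,0,0]
After op 14 (*): stack=[-15] mem=[0,0,0,0]
After op 15 (push 19): stack=[-15,19] mem=[0,0,0,0]
After op 16 (swap): stack=[19,-15] mem=[0,0,0,0]
After op 17 (RCL M1): stack=[19,-15,0] mem=[0,0,0,0]

Answer: [19, -15, 0]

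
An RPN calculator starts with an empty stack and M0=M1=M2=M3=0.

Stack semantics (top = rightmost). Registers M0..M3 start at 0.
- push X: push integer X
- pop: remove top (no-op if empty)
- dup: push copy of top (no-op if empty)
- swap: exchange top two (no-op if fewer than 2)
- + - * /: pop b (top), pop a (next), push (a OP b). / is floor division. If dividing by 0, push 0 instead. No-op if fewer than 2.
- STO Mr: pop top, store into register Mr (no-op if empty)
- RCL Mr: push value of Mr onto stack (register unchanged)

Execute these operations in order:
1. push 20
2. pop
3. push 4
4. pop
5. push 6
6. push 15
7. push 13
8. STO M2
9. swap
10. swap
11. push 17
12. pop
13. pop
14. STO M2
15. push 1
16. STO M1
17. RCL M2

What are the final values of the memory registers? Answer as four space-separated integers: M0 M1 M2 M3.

Answer: 0 1 6 0

Derivation:
After op 1 (push 20): stack=[20] mem=[0,0,0,0]
After op 2 (pop): stack=[empty] mem=[0,0,0,0]
After op 3 (push 4): stack=[4] mem=[0,0,0,0]
After op 4 (pop): stack=[empty] mem=[0,0,0,0]
After op 5 (push 6): stack=[6] mem=[0,0,0,0]
After op 6 (push 15): stack=[6,15] mem=[0,0,0,0]
After op 7 (push 13): stack=[6,15,13] mem=[0,0,0,0]
After op 8 (STO M2): stack=[6,15] mem=[0,0,13,0]
After op 9 (swap): stack=[15,6] mem=[0,0,13,0]
After op 10 (swap): stack=[6,15] mem=[0,0,13,0]
After op 11 (push 17): stack=[6,15,17] mem=[0,0,13,0]
After op 12 (pop): stack=[6,15] mem=[0,0,13,0]
After op 13 (pop): stack=[6] mem=[0,0,13,0]
After op 14 (STO M2): stack=[empty] mem=[0,0,6,0]
After op 15 (push 1): stack=[1] mem=[0,0,6,0]
After op 16 (STO M1): stack=[empty] mem=[0,1,6,0]
After op 17 (RCL M2): stack=[6] mem=[0,1,6,0]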